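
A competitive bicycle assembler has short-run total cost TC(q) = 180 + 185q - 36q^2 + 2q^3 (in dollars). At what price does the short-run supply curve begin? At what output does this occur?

$23 per unit, at q = 9

The shutdown price is the minimum of AVC. VC = 185q - 36q^2 + 2q^3, so AVC = 185 - 36q + 2q^2.
dAVC/dq = -36 + 4q = 0 gives q = 9. min AVC = 185 - 36·9 + 2·9^2 = 23.
The firm shuts down for any P below $23.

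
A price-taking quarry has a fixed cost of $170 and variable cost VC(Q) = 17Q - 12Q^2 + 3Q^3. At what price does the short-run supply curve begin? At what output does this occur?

$5 per unit, at Q = 2

The firm shuts down when price falls below the minimum of average variable cost. AVC = VC/Q = 17 - 12Q + 3Q^2.
At the minimum of AVC, MC = AVC. MC = 17 - 24Q + 9Q^2; setting MC = AVC gives 6Q^2 - 12Q = 0, so Q = 2. min AVC = 5.
For P < $5 the firm produces nothing.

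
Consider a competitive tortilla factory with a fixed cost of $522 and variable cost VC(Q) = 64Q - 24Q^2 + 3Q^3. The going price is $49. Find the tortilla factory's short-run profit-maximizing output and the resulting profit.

AVC = 64 - 24Q + 3Q^2 has its minimum $16 at Q = 4; price $49 clears that bar, so the firm operates.
With MC = 64 - 48Q + 9Q^2, P = MC on the upward-sloping part at Q* = 5.
TR = 49·5 = 245. TC = 522 + 95 = 617. Profit = 245 − 617 = -$372.
That loss of $372 beats the $522 the firm would lose by shutting down; producing recovers $150 of fixed cost.

Profit = -$372 at Q = 5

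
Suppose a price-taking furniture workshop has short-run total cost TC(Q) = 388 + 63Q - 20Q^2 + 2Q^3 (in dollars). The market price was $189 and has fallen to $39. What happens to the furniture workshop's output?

MC = 63 - 40Q + 6Q^2; the shutdown threshold is min AVC = $13 (at Q = 5).
With P = $189 above the shutdown price, P = MC gives Q = 9.
At P = $39 ≥ min AVC, set P = MC: Q = 6. The firm stays open but cuts output.

Output falls from 9 to 6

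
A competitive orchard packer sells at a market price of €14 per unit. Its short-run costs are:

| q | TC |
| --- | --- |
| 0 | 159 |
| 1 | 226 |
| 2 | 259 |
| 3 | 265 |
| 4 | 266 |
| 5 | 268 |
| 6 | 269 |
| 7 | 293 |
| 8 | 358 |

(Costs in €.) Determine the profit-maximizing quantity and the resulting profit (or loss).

q = 0 (shut down); profit = -€159

Tabulate TR − TC: q=0: -159; q=1: -212; q=2: -231; q=3: -223; q=4: -210; q=5: -198; q=6: -185; q=7: -195; q=8: -246.
Profit is highest at q = 0. Equivalently, the lowest AVC in the table is 110/6 ≈ €18.33 at q = 6, and P = €14 falls below it — price never covers variable cost, so the firm shuts down and loses only its fixed cost.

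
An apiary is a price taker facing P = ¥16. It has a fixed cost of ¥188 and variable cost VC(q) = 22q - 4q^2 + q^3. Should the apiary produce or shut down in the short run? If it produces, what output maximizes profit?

Strip out fixed cost: VC = 22q - 4q^2 + q^3. Then AVC = 22 - 4q + q^2 and MC = 22 - 8q + 3q^2.
AVC hits its minimum where MC = AVC, at q = 2, giving min AVC = 22 - 4·2 + 2^2 = ¥18.
Since P = ¥16 < min AVC = ¥18, price fails to cover variable cost at any output.
Best response: produce nothing and absorb the ¥188 fixed cost.

Shut down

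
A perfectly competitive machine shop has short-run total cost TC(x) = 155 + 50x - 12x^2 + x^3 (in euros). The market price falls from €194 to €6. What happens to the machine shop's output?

Output falls from 12 to 0 (the firm shuts down)

MC = 50 - 24x + 3x^2; the shutdown threshold is min AVC = €14 (at x = 6).
At P = €194 ≥ min AVC, set P = MC on the rising branch: x = 12.
At P = €6 < min AVC = €14, price no longer covers variable cost at any output, so the firm shuts down: x = 0.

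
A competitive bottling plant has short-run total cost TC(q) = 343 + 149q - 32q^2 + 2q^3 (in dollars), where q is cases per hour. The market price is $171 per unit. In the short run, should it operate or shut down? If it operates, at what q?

Strip out fixed cost: VC = 149q - 32q^2 + 2q^3. Then AVC = 149 - 32q + 2q^2 and MC = 149 - 64q + 6q^2.
AVC is minimized where dAVC/dq = -32 + 4q = 0, at q = 8; min AVC = 149 - 32·8 + 2·8^2 = $21.
P = $171 exceeds min AVC = $21, so the firm stays open.
P = MC gives -22 - 64q + 6q^2 = 0, with roots -1/3 and 11. Take the larger (rising MC): q* = 11.
Check: AVC at q = 11 is $39 ≤ P, so revenue covers variable cost.
Profit = P·q − TC = 171·11 − 772 = $1109.

Produce at q = 11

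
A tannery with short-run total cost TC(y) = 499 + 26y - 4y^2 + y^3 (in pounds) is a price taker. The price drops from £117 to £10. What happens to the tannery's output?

MC = 26 - 8y + 3y^2; the shutdown threshold is min AVC = £22 (at y = 2).
With P = £117 above the shutdown price, P = MC gives y = 7.
At P = £10 < min AVC = £22, price no longer covers variable cost at any output, so the firm shuts down: y = 0.

Output falls from 7 to 0 (the firm shuts down)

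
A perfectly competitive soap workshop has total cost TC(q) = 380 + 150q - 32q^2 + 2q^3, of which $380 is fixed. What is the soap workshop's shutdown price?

Short-run supply begins at min AVC. From VC = 150q - 32q^2 + 2q^3, AVC = 150 - 32q + 2q^2.
dAVC/dq = -32 + 4q = 0 gives q = 8. min AVC = 150 - 32·8 + 2·8^2 = 22.
For P < $22 the firm produces nothing.

$22 per unit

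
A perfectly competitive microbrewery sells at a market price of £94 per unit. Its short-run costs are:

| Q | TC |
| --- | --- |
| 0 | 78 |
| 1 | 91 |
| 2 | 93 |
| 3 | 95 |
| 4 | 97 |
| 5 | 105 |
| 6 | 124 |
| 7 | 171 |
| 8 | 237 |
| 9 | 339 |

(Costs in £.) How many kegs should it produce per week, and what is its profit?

Q = 8; profit = £515

Compute π = P·Q − TC at each output: Q=0: -78; Q=1: 3; Q=2: 95; Q=3: 187; Q=4: 279; Q=5: 365; Q=6: 440; Q=7: 487; Q=8: 515; Q=9: 507.
Profit is maximized at Q = 8. AVC there is 159/8 = £19.88 ≤ P, so producing beats shutting down (which would give -£78).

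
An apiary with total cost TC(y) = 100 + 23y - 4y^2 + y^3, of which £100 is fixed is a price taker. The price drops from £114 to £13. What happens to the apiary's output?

Output falls from 7 to 0 (the firm shuts down)

AVC = 23 - 4y + y^2, minimized at y = 2 where min AVC = £19. MC = 23 - 8y + 3y^2.
With P = £114 above the shutdown price, P = MC gives y = 7.
At P = £13 < min AVC = £19, price no longer covers variable cost at any output, so the firm shuts down: y = 0.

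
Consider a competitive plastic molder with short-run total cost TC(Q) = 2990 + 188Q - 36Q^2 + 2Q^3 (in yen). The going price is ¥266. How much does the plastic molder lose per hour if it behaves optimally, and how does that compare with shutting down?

Profit = -¥286 at Q = 13

AVC = 188 - 36Q + 2Q^2; min AVC = ¥26 at Q = 9. Since P = ¥266 ≥ min AVC, the firm produces.
MC = 188 - 72Q + 6Q^2. Setting P = MC and taking the root on the rising branch gives Q* = 13.
TR = 266·13 = 3458. TC = 2990 + 754 = 3744. Profit = 3458 − 3744 = -¥286.
That loss of ¥286 beats the ¥2990 the firm would lose by shutting down; producing recovers ¥2704 of fixed cost.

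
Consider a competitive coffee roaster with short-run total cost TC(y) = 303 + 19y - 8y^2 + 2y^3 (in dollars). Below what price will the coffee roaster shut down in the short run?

$11 per unit

Short-run supply begins at min AVC. From VC = 19y - 8y^2 + 2y^3, AVC = 19 - 8y + 2y^2.
dAVC/dy = -8 + 4y = 0 gives y = 2. min AVC = 19 - 8·2 + 2·2^2 = 11.
The firm shuts down for any P below $11.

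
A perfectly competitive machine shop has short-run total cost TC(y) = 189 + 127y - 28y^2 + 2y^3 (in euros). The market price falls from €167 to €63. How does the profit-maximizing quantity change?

MC = 127 - 56y + 6y^2; the shutdown threshold is min AVC = €29 (at y = 7).
At P = €167 ≥ min AVC, set P = MC on the rising branch: y = 10.
At P = €63 ≥ min AVC, set P = MC: y = 8. The firm stays open but cuts output.

Output falls from 10 to 8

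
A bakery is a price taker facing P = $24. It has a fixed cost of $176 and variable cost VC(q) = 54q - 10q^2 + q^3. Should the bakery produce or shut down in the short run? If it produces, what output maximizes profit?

Strip out fixed cost: VC = 54q - 10q^2 + q^3. Then AVC = 54 - 10q + q^2 and MC = 54 - 20q + 3q^2.
AVC hits its minimum where MC = AVC, at q = 5, giving min AVC = 54 - 10·5 + 5^2 = $29.
Since P = $24 < min AVC = $29, price fails to cover variable cost at any output.
The firm minimizes its loss by shutting down and losing only its fixed cost of $176.

Shut down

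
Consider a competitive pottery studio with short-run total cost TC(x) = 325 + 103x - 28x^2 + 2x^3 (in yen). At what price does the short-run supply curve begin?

Short-run supply begins at min AVC. From VC = 103x - 28x^2 + 2x^3, AVC = 103 - 28x + 2x^2.
At the minimum of AVC, MC = AVC. MC = 103 - 56x + 6x^2; setting MC = AVC gives 4x^2 - 28x = 0, so x = 7. min AVC = 5.
So the shutdown price is ¥5.

¥5 per unit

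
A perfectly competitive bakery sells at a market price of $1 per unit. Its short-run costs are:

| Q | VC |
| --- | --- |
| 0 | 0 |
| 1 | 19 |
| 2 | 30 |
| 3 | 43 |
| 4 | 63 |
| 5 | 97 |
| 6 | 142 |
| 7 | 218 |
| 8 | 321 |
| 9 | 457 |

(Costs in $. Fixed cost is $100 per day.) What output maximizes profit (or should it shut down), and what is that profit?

Q = 0 (shut down); profit = -$100

Profit at each row (π = 1Q − TC): Q=0: -100; Q=1: -118; Q=2: -128; Q=3: -140; Q=4: -159; Q=5: -192; Q=6: -236; Q=7: -311; Q=8: -413; Q=9: -548.
Profit is highest at Q = 0. Equivalently, the lowest AVC in the table is 43/3 ≈ $14.33 at Q = 3, and P = $1 falls below it — price never covers variable cost, so the firm shuts down and loses only its fixed cost.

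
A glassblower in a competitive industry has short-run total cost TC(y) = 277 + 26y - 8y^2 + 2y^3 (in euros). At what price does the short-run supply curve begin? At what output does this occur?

€18 per unit, at y = 2

The firm shuts down when price falls below the minimum of average variable cost. AVC = VC/y = 26 - 8y + 2y^2.
At the minimum of AVC, MC = AVC. MC = 26 - 16y + 6y^2; setting MC = AVC gives 4y^2 - 8y = 0, so y = 2. min AVC = 18.
So the shutdown price is €18.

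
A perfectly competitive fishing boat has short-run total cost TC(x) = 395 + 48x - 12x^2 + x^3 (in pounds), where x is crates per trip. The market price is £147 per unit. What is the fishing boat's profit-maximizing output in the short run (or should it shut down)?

Produce at x = 11

Strip out fixed cost: VC = 48x - 12x^2 + x^3. Then AVC = 48 - 12x + x^2 and MC = 48 - 24x + 3x^2.
AVC is minimized where dAVC/dx = -12 + 2x = 0, at x = 6; min AVC = 48 - 12·6 + 6^2 = £12.
P = £147 exceeds min AVC = £12, so the firm stays open.
Solving P = MC: -99 - 24x + 3x^2 = 0 ⇒ x = -3 or 11. On the upward-sloping branch, x* = 11.
Check: AVC at x = 11 is £37 ≤ P, so revenue covers variable cost.
Profit = P·x − TC = 147·11 − 802 = £815.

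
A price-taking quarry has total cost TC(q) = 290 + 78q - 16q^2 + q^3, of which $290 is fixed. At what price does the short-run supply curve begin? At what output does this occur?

$14 per unit, at q = 8

Short-run supply begins at min AVC. From VC = 78q - 16q^2 + q^3, AVC = 78 - 16q + q^2.
dAVC/dq = -16 + 2q = 0 gives q = 8. min AVC = 78 - 16·8 + 8^2 = 14.
The firm shuts down for any P below $14.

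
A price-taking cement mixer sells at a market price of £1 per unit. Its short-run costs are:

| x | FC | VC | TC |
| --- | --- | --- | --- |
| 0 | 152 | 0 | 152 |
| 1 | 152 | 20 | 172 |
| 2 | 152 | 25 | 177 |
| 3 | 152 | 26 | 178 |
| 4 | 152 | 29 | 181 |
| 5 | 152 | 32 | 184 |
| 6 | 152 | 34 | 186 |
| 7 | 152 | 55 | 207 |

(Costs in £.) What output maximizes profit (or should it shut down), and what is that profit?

x = 0 (shut down); profit = -£152

Tabulate TR − TC: x=0: -152; x=1: -171; x=2: -175; x=3: -175; x=4: -177; x=5: -179; x=6: -180; x=7: -200.
Profit is highest at x = 0. Equivalently, the lowest AVC in the table is 34/6 ≈ £5.67 at x = 6, and P = £1 falls below it — price never covers variable cost, so the firm shuts down and loses only its fixed cost.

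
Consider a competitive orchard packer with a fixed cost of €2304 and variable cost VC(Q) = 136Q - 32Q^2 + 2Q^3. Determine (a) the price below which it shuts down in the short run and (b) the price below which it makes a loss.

Shutdown price = min AVC. AVC = 136 - 32Q + 2Q^2, with vertex at Q = 8 and minimum €8.
ATC = 2304/Q + 136 - 32Q + 2Q^2. Setting dATC/dQ = −2304/Q^2 − 32 + 4Q = 0 gives Q = 12 (since 4·12^3 − 32·12^2 = 2304).
min ATC = 2304/12 + 136 − 32·12 + 2·12^2 = €232. That is the break-even price.
Between these two prices the firm operates at a loss; above €232 it earns a profit.

Shutdown price = €8; break-even price = €232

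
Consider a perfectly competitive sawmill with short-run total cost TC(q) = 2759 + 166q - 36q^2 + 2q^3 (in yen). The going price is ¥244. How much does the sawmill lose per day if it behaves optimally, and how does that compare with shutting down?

AVC = 166 - 36q + 2q^2; min AVC = ¥4 at q = 9. Since P = ¥244 ≥ min AVC, the firm produces.
With MC = 166 - 72q + 6q^2, P = MC on the upward-sloping part at q* = 13.
TR = 244·13 = 3172. TC = 2759 + 468 = 3227. Profit = 3172 − 3227 = -¥55.
Shutting down would mean losing the fixed cost of ¥2759, so operating at a loss of ¥55 is better by ¥2704.

Profit = -¥55 at q = 13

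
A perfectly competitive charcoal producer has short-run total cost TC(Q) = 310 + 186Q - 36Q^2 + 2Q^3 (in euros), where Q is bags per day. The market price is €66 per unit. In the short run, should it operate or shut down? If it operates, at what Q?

Strip out fixed cost: VC = 186Q - 36Q^2 + 2Q^3. Then AVC = 186 - 36Q + 2Q^2 and MC = 186 - 72Q + 6Q^2.
The AVC parabola has its vertex at Q = 36/4 = 9, where AVC = 186 - 36·9 + 2·9^2 = €24.
P = €66 exceeds min AVC = €24, so the firm stays open.
Solving P = MC: 120 - 72Q + 6Q^2 = 0 ⇒ Q = 2 or 10. On the upward-sloping branch, Q* = 10.
Check: AVC at Q = 10 is €26 ≤ P, so revenue covers variable cost.
Profit = P·Q − TC = 66·10 − 570 = €90.

Produce at Q = 10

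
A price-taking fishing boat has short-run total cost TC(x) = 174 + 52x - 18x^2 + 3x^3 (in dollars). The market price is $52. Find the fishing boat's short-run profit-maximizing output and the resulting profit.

Profit = -$78 at x = 4

AVC = 52 - 18x + 3x^2; min AVC = $25 at x = 3. Since P = $52 ≥ min AVC, the firm produces.
MC = 52 - 36x + 9x^2. Setting P = MC and taking the root on the rising branch gives x* = 4.
TR = 52·4 = 208. TC = 174 + 112 = 286. Profit = 208 − 286 = -$78.
Shutting down would mean losing the fixed cost of $174, so operating at a loss of $78 is better by $96.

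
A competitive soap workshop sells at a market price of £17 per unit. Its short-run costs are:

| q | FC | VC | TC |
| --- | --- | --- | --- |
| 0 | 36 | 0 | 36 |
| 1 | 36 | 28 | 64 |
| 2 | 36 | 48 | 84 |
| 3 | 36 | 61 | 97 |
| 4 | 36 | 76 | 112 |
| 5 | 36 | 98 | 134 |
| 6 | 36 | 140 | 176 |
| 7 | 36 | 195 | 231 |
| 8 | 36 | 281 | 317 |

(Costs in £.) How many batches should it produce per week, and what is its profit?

q = 0 (shut down); profit = -£36

Tabulate TR − TC: q=0: -36; q=1: -47; q=2: -50; q=3: -46; q=4: -44; q=5: -49; q=6: -74; q=7: -112; q=8: -181.
Profit is highest at q = 0. Equivalently, the lowest AVC in the table is 76/4 ≈ £19 at q = 4, and P = £17 falls below it — price never covers variable cost, so the firm shuts down and loses only its fixed cost.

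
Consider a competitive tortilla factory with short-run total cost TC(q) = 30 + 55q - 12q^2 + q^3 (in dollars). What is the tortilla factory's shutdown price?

Short-run supply begins at min AVC. From VC = 55q - 12q^2 + q^3, AVC = 55 - 12q + q^2.
dAVC/dq = -12 + 2q = 0 gives q = 6. min AVC = 55 - 12·6 + 6^2 = 19.
The firm shuts down for any P below $19.

$19 per unit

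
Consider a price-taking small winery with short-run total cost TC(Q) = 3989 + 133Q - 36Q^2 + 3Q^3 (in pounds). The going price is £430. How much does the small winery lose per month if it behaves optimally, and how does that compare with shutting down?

Profit = -£359 at Q = 11

AVC = 133 - 36Q + 3Q^2 has its minimum £25 at Q = 6; price £430 clears that bar, so the firm operates.
MC = 133 - 72Q + 9Q^2. Setting P = MC and taking the root on the rising branch gives Q* = 11.
TR = 430·11 = 4730. TC = 3989 + 1100 = 5089. Profit = 4730 − 5089 = -£359.
That loss of £359 beats the £3989 the firm would lose by shutting down; producing recovers £3630 of fixed cost.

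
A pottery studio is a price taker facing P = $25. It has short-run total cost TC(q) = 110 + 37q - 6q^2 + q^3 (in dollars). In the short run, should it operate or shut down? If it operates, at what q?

From TC, MC = TC'(q) = 37 - 12q + 3q^2 and AVC = VC/q = 37 - 6q + q^2.
AVC is minimized where dAVC/dq = -6 + 2q = 0, at q = 3; min AVC = 37 - 6·3 + 3^2 = $28.
Since P = $25 < min AVC = $28, price fails to cover variable cost at any output.
Best response: produce nothing and absorb the $110 fixed cost.

Shut down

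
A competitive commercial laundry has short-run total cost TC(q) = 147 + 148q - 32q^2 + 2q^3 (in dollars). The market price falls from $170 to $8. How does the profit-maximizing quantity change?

Output falls from 11 to 0 (the firm shuts down)

AVC = 148 - 32q + 2q^2, minimized at q = 8 where min AVC = $20. MC = 148 - 64q + 6q^2.
With P = $170 above the shutdown price, P = MC gives q = 11.
At P = $8 < min AVC = $20, price no longer covers variable cost at any output, so the firm shuts down: q = 0.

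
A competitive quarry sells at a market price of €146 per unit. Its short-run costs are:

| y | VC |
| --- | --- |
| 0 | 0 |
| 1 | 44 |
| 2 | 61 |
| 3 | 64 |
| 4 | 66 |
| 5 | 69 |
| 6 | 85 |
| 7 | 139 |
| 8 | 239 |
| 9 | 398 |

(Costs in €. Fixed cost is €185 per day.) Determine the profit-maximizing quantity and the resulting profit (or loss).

y = 8; profit = €744

Compute π = P·y − TC at each output: y=0: -185; y=1: -83; y=2: 46; y=3: 189; y=4: 333; y=5: 476; y=6: 606; y=7: 698; y=8: 744; y=9: 731.
Profit is maximized at y = 8. AVC there is 239/8 = €29.88 ≤ P, so producing beats shutting down (which would give -€185).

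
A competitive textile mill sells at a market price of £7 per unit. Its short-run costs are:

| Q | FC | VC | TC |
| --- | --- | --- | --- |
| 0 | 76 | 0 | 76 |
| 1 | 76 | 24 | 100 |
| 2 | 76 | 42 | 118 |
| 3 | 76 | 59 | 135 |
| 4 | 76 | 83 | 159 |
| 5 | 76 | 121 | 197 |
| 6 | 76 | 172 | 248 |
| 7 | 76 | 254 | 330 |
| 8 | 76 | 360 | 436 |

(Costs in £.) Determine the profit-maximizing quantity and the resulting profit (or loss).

Compute π = P·Q − TC at each output: Q=0: -76; Q=1: -93; Q=2: -104; Q=3: -114; Q=4: -131; Q=5: -162; Q=6: -206; Q=7: -281; Q=8: -380.
Profit is highest at Q = 0. Equivalently, the lowest AVC in the table is 59/3 ≈ £19.67 at Q = 3, and P = £7 falls below it — price never covers variable cost, so the firm shuts down and loses only its fixed cost.

Q = 0 (shut down); profit = -£76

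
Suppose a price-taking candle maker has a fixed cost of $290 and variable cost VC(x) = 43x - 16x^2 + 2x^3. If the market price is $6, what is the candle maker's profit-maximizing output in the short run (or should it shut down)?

Strip out fixed cost: VC = 43x - 16x^2 + 2x^3. Then AVC = 43 - 16x + 2x^2 and MC = 43 - 32x + 6x^2.
AVC hits its minimum where MC = AVC, at x = 4, giving min AVC = 43 - 16·4 + 2·4^2 = $11.
Since P = $6 < min AVC = $11, price fails to cover variable cost at any output.
Shutting down limits the loss to fixed cost, $290.

Shut down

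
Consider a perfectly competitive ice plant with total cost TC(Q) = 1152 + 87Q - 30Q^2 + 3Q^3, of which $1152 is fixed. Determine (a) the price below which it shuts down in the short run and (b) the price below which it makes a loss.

Shutdown price = $12; break-even price = $183

Shutdown price = min AVC. AVC = 87 - 30Q + 3Q^2, with vertex at Q = 5 and minimum $12.
ATC = 1152/Q + 87 - 30Q + 3Q^2. Setting dATC/dQ = −1152/Q^2 − 30 + 6Q = 0 gives Q = 8 (since 6·8^3 − 30·8^2 = 1152).
min ATC = 1152/8 + 87 − 30·8 + 3·8^2 = $183. That is the break-even price.
Between these two prices the firm operates at a loss; above $183 it earns a profit.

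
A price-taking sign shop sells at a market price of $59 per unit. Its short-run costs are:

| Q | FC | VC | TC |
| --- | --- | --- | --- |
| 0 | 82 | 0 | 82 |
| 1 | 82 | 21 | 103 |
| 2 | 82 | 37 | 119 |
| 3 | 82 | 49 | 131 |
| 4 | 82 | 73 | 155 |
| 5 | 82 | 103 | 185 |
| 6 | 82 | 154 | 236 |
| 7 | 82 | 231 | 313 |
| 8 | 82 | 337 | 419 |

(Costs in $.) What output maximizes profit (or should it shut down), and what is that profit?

Q = 6; profit = $118

Tabulate TR − TC: Q=0: -82; Q=1: -44; Q=2: -1; Q=3: 46; Q=4: 81; Q=5: 110; Q=6: 118; Q=7: 100; Q=8: 53.
Profit is maximized at Q = 6. AVC there is 154/6 = $25.67 ≤ P, so producing beats shutting down (which would give -$82).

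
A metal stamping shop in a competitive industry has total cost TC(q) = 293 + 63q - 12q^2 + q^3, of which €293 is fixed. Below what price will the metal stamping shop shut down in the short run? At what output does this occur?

€27 per unit, at q = 6

Short-run supply begins at min AVC. From VC = 63q - 12q^2 + q^3, AVC = 63 - 12q + q^2.
dAVC/dq = -12 + 2q = 0 gives q = 6. min AVC = 63 - 12·6 + 6^2 = 27.
For P < €27 the firm produces nothing.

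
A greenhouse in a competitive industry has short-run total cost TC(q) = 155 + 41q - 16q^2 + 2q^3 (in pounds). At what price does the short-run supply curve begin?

Short-run supply begins at min AVC. From VC = 41q - 16q^2 + 2q^3, AVC = 41 - 16q + 2q^2.
At the minimum of AVC, MC = AVC. MC = 41 - 32q + 6q^2; setting MC = AVC gives 4q^2 - 16q = 0, so q = 4. min AVC = 9.
The firm shuts down for any P below £9.

£9 per unit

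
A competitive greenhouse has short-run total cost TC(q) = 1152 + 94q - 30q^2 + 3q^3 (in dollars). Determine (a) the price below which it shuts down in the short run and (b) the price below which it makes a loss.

Shutdown price = min AVC. AVC = 94 - 30q + 3q^2, with vertex at q = 5 and minimum $19.
ATC = 1152/q + 94 - 30q + 3q^2. Setting dATC/dq = −1152/q^2 − 30 + 6q = 0 gives q = 8 (since 6·8^3 − 30·8^2 = 1152).
min ATC = 1152/8 + 94 − 30·8 + 3·8^2 = $190. That is the break-even price.
For $19 ≤ P < $190 the firm produces at a loss; below $19 it shuts down.

Shutdown price = $19; break-even price = $190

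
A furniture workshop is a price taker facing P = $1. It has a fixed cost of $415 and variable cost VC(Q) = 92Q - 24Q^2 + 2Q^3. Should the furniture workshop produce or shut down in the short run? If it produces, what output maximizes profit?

Shut down

Variable cost is VC = 92Q - 24Q^2 + 2Q^3, so AVC = VC/Q = 92 - 24Q + 2Q^2 and MC = dTC/dQ = 92 - 48Q + 6Q^2.
AVC hits its minimum where MC = AVC, at Q = 6, giving min AVC = 92 - 24·6 + 2·6^2 = $20.
P = $1 lies below min AVC = $20; no output level covers variable cost.
Shutting down limits the loss to fixed cost, $415.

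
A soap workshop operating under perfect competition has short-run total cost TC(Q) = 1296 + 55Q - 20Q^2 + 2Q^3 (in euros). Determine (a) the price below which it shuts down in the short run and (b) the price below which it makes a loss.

AVC = 55 - 20Q + 2Q^2; minimized at Q = 5, giving min AVC = €5. That is the shutdown price.
ATC = 1296/Q + 55 - 20Q + 2Q^2. Setting dATC/dQ = −1296/Q^2 − 20 + 4Q = 0 gives Q = 9 (since 4·9^3 − 20·9^2 = 1296).
min ATC = 1296/9 + 55 − 20·9 + 2·9^2 = €181. That is the break-even price.
For €5 ≤ P < €181 the firm produces at a loss; below €5 it shuts down.

Shutdown price = €5; break-even price = €181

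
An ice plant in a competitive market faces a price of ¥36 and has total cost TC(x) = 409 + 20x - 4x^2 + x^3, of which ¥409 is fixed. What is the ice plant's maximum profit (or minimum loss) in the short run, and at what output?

Profit = -¥345 at x = 4

AVC = 20 - 4x + x^2; min AVC = ¥16 at x = 2. Since P = ¥36 ≥ min AVC, the firm produces.
With MC = 20 - 8x + 3x^2, P = MC on the upward-sloping part at x* = 4.
TR = 36·4 = 144. TC = 409 + 80 = 489. Profit = 144 − 489 = -¥345.
Shutting down would mean losing the fixed cost of ¥409, so operating at a loss of ¥345 is better by ¥64.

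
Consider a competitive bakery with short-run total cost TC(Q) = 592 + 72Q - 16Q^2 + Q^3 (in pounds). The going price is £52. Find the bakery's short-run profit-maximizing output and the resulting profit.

Profit = -£192 at Q = 10

AVC = 72 - 16Q + Q^2; min AVC = £8 at Q = 8. Since P = £52 ≥ min AVC, the firm produces.
With MC = 72 - 32Q + 3Q^2, P = MC on the upward-sloping part at Q* = 10.
TR = 52·10 = 520. TC = 592 + 120 = 712. Profit = 520 − 712 = -£192.
Shutting down would mean losing the fixed cost of £592, so operating at a loss of £192 is better by £400.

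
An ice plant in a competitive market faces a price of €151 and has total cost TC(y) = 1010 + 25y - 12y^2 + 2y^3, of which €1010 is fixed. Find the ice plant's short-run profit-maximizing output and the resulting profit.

Profit = -€226 at y = 7

AVC = 25 - 12y + 2y^2 has its minimum €7 at y = 3; price €151 clears that bar, so the firm operates.
MC = 25 - 24y + 6y^2. Setting P = MC and taking the root on the rising branch gives y* = 7.
TR = 151·7 = 1057. TC = 1010 + 273 = 1283. Profit = 1057 − 1283 = -€226.
Shutting down would mean losing the fixed cost of €1010, so operating at a loss of €226 is better by €784.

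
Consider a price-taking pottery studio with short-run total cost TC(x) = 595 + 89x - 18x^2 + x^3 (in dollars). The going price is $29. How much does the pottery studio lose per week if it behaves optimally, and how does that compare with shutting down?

AVC = 89 - 18x + x^2; min AVC = $8 at x = 9. Since P = $29 ≥ min AVC, the firm produces.
MC = 89 - 36x + 3x^2. Setting P = MC and taking the root on the rising branch gives x* = 10.
TR = 29·10 = 290. TC = 595 + 90 = 685. Profit = 290 − 685 = -$395.
Shutting down would mean losing the fixed cost of $595, so operating at a loss of $395 is better by $200.

Profit = -$395 at x = 10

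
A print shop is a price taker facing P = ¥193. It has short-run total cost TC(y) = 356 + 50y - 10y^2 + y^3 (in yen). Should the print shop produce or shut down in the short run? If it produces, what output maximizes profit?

Strip out fixed cost: VC = 50y - 10y^2 + y^3. Then AVC = 50 - 10y + y^2 and MC = 50 - 20y + 3y^2.
The AVC parabola has its vertex at y = 10/2 = 5, where AVC = 50 - 10·5 + 5^2 = ¥25.
Because ¥193 ≥ ¥25, revenue can cover variable cost; the firm operates.
Solving P = MC: -143 - 20y + 3y^2 = 0 ⇒ y = -13/3 or 11. On the upward-sloping branch, y* = 11.
Check: AVC at y = 11 is ¥61 ≤ P, so revenue covers variable cost.
Profit = P·y − TC = 193·11 − 1027 = ¥1096.

Produce at y = 11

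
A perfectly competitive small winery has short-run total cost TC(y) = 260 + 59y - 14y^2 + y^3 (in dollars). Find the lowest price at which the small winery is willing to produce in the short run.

Short-run supply begins at min AVC. From VC = 59y - 14y^2 + y^3, AVC = 59 - 14y + y^2.
At the minimum of AVC, MC = AVC. MC = 59 - 28y + 3y^2; setting MC = AVC gives 2y^2 - 14y = 0, so y = 7. min AVC = 10.
So the shutdown price is $10.

$10 per unit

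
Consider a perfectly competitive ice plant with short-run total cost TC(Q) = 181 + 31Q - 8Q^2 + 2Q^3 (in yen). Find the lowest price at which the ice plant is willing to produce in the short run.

The firm shuts down when price falls below the minimum of average variable cost. AVC = VC/Q = 31 - 8Q + 2Q^2.
dAVC/dQ = -8 + 4Q = 0 gives Q = 2. min AVC = 31 - 8·2 + 2·2^2 = 23.
The firm shuts down for any P below ¥23.

¥23 per unit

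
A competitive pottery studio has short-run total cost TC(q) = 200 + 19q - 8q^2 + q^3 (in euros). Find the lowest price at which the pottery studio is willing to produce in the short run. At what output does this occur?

The shutdown price is the minimum of AVC. VC = 19q - 8q^2 + q^3, so AVC = 19 - 8q + q^2.
dAVC/dq = -8 + 2q = 0 gives q = 4. min AVC = 19 - 8·4 + 4^2 = 3.
The firm shuts down for any P below €3.

€3 per unit, at q = 4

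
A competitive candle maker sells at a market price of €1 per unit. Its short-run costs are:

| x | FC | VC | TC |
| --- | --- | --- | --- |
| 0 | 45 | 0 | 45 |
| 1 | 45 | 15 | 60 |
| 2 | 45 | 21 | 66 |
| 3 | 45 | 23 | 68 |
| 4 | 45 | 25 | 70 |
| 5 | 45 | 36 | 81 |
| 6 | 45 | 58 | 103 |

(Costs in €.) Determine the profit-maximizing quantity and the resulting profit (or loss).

x = 0 (shut down); profit = -€45

Tabulate TR − TC: x=0: -45; x=1: -59; x=2: -64; x=3: -65; x=4: -66; x=5: -76; x=6: -97.
Profit is highest at x = 0. Equivalently, the lowest AVC in the table is 25/4 ≈ €6.25 at x = 4, and P = €1 falls below it — price never covers variable cost, so the firm shuts down and loses only its fixed cost.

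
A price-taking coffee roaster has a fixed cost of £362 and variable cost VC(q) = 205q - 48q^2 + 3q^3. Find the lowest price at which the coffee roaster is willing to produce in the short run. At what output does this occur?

£13 per unit, at q = 8

The shutdown price is the minimum of AVC. VC = 205q - 48q^2 + 3q^3, so AVC = 205 - 48q + 3q^2.
dAVC/dq = -48 + 6q = 0 gives q = 8. min AVC = 205 - 48·8 + 3·8^2 = 13.
So the shutdown price is £13.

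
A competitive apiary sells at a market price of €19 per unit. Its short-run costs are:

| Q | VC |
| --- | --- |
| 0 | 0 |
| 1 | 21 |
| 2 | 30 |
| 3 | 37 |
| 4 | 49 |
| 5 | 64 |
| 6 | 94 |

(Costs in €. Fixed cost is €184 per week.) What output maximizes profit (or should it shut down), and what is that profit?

Compute π = P·Q − TC at each output: Q=0: -184; Q=1: -186; Q=2: -176; Q=3: -164; Q=4: -157; Q=5: -153; Q=6: -164.
Profit is maximized at Q = 5. AVC there is 64/5 = €12.80 ≤ P, so producing beats shutting down (which would give -€184).

Q = 5; profit = -€153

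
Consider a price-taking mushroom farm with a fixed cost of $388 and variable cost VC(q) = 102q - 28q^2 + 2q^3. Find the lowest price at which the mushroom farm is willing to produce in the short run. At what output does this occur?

The shutdown price is the minimum of AVC. VC = 102q - 28q^2 + 2q^3, so AVC = 102 - 28q + 2q^2.
dAVC/dq = -28 + 4q = 0 gives q = 7. min AVC = 102 - 28·7 + 2·7^2 = 4.
So the shutdown price is $4.

$4 per unit, at q = 7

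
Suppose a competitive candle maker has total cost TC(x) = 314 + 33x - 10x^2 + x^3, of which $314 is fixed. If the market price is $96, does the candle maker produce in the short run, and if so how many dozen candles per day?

Variable cost is VC = 33x - 10x^2 + x^3, so AVC = VC/x = 33 - 10x + x^2 and MC = dTC/dx = 33 - 20x + 3x^2.
AVC hits its minimum where MC = AVC, at x = 5, giving min AVC = 33 - 10·5 + 5^2 = $8.
Because $96 ≥ $8, revenue can cover variable cost; the firm operates.
Solving P = MC: -63 - 20x + 3x^2 = 0 ⇒ x = -7/3 or 9. On the upward-sloping branch, x* = 9.
Check: AVC at x = 9 is $24 ≤ P, so revenue covers variable cost.
Profit = P·x − TC = 96·9 − 530 = $334.

Produce at x = 9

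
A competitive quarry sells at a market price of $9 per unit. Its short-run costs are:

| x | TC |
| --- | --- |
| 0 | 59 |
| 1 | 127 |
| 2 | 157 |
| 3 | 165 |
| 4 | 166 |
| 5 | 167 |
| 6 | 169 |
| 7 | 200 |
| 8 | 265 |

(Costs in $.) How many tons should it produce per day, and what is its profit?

x = 0 (shut down); profit = -$59

Profit at each row (π = 9x − TC): x=0: -59; x=1: -118; x=2: -139; x=3: -138; x=4: -130; x=5: -122; x=6: -115; x=7: -137; x=8: -193.
Profit is highest at x = 0. Equivalently, the lowest AVC in the table is 110/6 ≈ $18.33 at x = 6, and P = $9 falls below it — price never covers variable cost, so the firm shuts down and loses only its fixed cost.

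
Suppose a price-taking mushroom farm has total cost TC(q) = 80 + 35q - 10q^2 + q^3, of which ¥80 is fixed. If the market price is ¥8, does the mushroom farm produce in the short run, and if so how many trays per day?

Shut down

Strip out fixed cost: VC = 35q - 10q^2 + q^3. Then AVC = 35 - 10q + q^2 and MC = 35 - 20q + 3q^2.
AVC hits its minimum where MC = AVC, at q = 5, giving min AVC = 35 - 10·5 + 5^2 = ¥10.
P = ¥8 lies below min AVC = ¥10; no output level covers variable cost.
The firm minimizes its loss by shutting down and losing only its fixed cost of ¥80.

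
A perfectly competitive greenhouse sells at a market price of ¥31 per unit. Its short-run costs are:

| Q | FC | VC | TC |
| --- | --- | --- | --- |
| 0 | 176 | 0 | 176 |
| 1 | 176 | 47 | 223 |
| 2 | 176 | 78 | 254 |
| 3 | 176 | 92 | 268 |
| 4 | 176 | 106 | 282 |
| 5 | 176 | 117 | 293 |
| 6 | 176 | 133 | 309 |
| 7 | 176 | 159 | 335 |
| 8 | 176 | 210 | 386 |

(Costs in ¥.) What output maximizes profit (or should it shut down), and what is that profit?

Profit at each row (π = 31Q − TC): Q=0: -176; Q=1: -192; Q=2: -192; Q=3: -175; Q=4: -158; Q=5: -138; Q=6: -123; Q=7: -118; Q=8: -138.
Profit is maximized at Q = 7. AVC there is 159/7 = ¥22.71 ≤ P, so producing beats shutting down (which would give -¥176).

Q = 7; profit = -¥118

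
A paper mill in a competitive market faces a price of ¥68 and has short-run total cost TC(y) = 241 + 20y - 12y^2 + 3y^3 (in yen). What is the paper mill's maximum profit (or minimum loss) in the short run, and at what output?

Profit = -¥49 at y = 4

AVC = 20 - 12y + 3y^2; min AVC = ¥8 at y = 2. Since P = ¥68 ≥ min AVC, the firm produces.
With MC = 20 - 24y + 9y^2, P = MC on the upward-sloping part at y* = 4.
TR = 68·4 = 272. TC = 241 + 80 = 321. Profit = 272 − 321 = -¥49.
Shutting down would mean losing the fixed cost of ¥241, so operating at a loss of ¥49 is better by ¥192.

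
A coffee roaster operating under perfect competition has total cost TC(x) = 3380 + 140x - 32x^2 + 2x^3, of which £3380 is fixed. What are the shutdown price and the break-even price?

AVC = 140 - 32x + 2x^2; minimized at x = 8, giving min AVC = £12. That is the shutdown price.
ATC = 3380/x + 140 - 32x + 2x^2. Setting dATC/dx = −3380/x^2 − 32 + 4x = 0 gives x = 13 (since 4·13^3 − 32·13^2 = 3380).
min ATC = 3380/13 + 140 − 32·13 + 2·13^2 = £322. That is the break-even price.
For £12 ≤ P < £322 the firm produces at a loss; below £12 it shuts down.

Shutdown price = £12; break-even price = £322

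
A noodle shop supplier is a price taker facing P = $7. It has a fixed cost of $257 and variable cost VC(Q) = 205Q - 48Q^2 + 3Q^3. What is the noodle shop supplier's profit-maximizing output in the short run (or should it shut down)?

Shut down

Variable cost is VC = 205Q - 48Q^2 + 3Q^3, so AVC = VC/Q = 205 - 48Q + 3Q^2 and MC = dTC/dQ = 205 - 96Q + 9Q^2.
The AVC parabola has its vertex at Q = 48/6 = 8, where AVC = 205 - 48·8 + 3·8^2 = $13.
P = $7 lies below min AVC = $13; no output level covers variable cost.
Best response: produce nothing and absorb the $257 fixed cost.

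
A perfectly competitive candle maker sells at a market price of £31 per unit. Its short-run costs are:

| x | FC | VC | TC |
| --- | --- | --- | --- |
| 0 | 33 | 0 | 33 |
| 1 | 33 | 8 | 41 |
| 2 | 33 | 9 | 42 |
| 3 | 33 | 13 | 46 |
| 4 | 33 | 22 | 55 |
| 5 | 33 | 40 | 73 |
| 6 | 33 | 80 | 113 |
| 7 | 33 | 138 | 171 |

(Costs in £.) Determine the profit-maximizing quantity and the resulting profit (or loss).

Profit at each row (π = 31x − TC): x=0: -33; x=1: -10; x=2: 20; x=3: 47; x=4: 69; x=5: 82; x=6: 73; x=7: 46.
Profit is maximized at x = 5. AVC there is 40/5 = £8 ≤ P, so producing beats shutting down (which would give -£33).

x = 5; profit = £82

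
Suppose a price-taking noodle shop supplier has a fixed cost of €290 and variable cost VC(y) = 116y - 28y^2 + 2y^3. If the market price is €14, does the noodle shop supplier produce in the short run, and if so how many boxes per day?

Strip out fixed cost: VC = 116y - 28y^2 + 2y^3. Then AVC = 116 - 28y + 2y^2 and MC = 116 - 56y + 6y^2.
AVC hits its minimum where MC = AVC, at y = 7, giving min AVC = 116 - 28·7 + 2·7^2 = €18.
P = €14 lies below min AVC = €18; no output level covers variable cost.
The firm minimizes its loss by shutting down and losing only its fixed cost of €290.

Shut down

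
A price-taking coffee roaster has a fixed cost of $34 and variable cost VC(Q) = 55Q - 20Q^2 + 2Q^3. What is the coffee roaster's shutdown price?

Short-run supply begins at min AVC. From VC = 55Q - 20Q^2 + 2Q^3, AVC = 55 - 20Q + 2Q^2.
dAVC/dQ = -20 + 4Q = 0 gives Q = 5. min AVC = 55 - 20·5 + 2·5^2 = 5.
So the shutdown price is $5.

$5 per unit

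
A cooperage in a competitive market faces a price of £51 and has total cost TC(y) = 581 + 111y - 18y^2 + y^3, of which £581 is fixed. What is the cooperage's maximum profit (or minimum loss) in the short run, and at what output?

AVC = 111 - 18y + y^2; min AVC = £30 at y = 9. Since P = £51 ≥ min AVC, the firm produces.
With MC = 111 - 36y + 3y^2, P = MC on the upward-sloping part at y* = 10.
TR = 51·10 = 510. TC = 581 + 310 = 891. Profit = 510 − 891 = -£381.
Shutting down would mean losing the fixed cost of £581, so operating at a loss of £381 is better by £200.

Profit = -£381 at y = 10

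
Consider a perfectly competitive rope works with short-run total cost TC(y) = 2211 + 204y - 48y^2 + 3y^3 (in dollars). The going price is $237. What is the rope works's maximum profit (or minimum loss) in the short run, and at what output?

AVC = 204 - 48y + 3y^2; min AVC = $12 at y = 8. Since P = $237 ≥ min AVC, the firm produces.
With MC = 204 - 96y + 9y^2, P = MC on the upward-sloping part at y* = 11.
TR = 237·11 = 2607. TC = 2211 + 429 = 2640. Profit = 2607 − 2640 = -$33.
By producing, the firm covers all variable cost plus $2178 of fixed cost; shutting down would lose the full $2211.

Profit = -$33 at y = 11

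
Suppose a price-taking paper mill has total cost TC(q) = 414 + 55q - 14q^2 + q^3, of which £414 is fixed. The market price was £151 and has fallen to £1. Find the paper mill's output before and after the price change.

Output falls from 12 to 0 (the firm shuts down)

AVC = 55 - 14q + q^2, minimized at q = 7 where min AVC = £6. MC = 55 - 28q + 3q^2.
At P = £151 ≥ min AVC, set P = MC on the rising branch: q = 12.
At P = £1 < min AVC = £6, price no longer covers variable cost at any output, so the firm shuts down: q = 0.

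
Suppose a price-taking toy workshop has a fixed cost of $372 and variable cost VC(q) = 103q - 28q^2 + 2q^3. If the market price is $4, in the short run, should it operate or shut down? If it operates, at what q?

Shut down

From TC, MC = TC'(q) = 103 - 56q + 6q^2 and AVC = VC/q = 103 - 28q + 2q^2.
AVC is minimized where dAVC/dq = -28 + 4q = 0, at q = 7; min AVC = 103 - 28·7 + 2·7^2 = $5.
Since P = $4 < min AVC = $5, price fails to cover variable cost at any output.
Best response: produce nothing and absorb the $372 fixed cost.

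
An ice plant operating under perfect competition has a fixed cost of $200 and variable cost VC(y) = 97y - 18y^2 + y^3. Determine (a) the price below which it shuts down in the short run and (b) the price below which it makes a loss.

Shutdown price = min AVC. AVC = 97 - 18y + y^2, with vertex at y = 9 and minimum $16.
ATC = 200/y + 97 - 18y + y^2. Setting dATC/dy = −200/y^2 − 18 + 2y = 0 gives y = 10 (since 2·10^3 − 18·10^2 = 200).
min ATC = 200/10 + 97 − 18·10 + 10^2 = $37. That is the break-even price.
Between these two prices the firm operates at a loss; above $37 it earns a profit.

Shutdown price = $16; break-even price = $37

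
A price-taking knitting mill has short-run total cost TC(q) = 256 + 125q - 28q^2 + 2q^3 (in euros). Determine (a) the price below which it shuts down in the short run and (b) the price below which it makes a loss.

Shutdown price = €27; break-even price = €61

AVC = 125 - 28q + 2q^2; minimized at q = 7, giving min AVC = €27. That is the shutdown price.
ATC = 256/q + 125 - 28q + 2q^2. Setting dATC/dq = −256/q^2 − 28 + 4q = 0 gives q = 8 (since 4·8^3 − 28·8^2 = 256).
min ATC = 256/8 + 125 − 28·8 + 2·8^2 = €61. That is the break-even price.
Between these two prices the firm operates at a loss; above €61 it earns a profit.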